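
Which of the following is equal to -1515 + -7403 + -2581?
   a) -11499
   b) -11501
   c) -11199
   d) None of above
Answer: a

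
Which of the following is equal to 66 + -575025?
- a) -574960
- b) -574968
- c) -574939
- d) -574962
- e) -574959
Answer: e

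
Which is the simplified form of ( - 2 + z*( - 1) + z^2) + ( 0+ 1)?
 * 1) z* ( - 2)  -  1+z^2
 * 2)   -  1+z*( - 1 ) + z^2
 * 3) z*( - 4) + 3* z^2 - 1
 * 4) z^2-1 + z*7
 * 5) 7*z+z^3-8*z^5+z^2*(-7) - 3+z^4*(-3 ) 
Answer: 2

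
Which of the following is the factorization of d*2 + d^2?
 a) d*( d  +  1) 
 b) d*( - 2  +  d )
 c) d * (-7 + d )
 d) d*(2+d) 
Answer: d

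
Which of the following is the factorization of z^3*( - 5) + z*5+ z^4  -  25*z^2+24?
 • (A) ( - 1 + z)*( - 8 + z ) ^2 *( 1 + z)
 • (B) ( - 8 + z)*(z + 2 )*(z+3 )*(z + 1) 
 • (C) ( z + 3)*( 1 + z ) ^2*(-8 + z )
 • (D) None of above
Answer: D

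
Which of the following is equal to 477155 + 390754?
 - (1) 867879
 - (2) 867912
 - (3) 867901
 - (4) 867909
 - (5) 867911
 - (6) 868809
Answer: 4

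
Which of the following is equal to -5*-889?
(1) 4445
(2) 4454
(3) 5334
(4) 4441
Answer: 1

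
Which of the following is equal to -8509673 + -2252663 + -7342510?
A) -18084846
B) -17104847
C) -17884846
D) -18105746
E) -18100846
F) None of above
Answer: F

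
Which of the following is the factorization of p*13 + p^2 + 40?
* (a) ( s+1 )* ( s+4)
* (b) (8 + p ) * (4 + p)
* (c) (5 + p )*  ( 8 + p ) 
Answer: c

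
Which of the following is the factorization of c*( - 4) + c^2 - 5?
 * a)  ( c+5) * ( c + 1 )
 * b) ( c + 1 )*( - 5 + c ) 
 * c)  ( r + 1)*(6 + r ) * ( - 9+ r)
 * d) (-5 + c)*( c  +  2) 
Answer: b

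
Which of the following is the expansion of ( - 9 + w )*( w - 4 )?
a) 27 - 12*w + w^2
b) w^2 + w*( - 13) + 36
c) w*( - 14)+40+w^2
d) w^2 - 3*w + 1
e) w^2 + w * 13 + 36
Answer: b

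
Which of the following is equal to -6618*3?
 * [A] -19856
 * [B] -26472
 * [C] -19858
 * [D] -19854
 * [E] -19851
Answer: D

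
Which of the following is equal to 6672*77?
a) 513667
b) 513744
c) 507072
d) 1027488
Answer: b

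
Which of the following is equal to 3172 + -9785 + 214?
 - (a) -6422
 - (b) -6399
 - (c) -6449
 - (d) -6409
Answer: b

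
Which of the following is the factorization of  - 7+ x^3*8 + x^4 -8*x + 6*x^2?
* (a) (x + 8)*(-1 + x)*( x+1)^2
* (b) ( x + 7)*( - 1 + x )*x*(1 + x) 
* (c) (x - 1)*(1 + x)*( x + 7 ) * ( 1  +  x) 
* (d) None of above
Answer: c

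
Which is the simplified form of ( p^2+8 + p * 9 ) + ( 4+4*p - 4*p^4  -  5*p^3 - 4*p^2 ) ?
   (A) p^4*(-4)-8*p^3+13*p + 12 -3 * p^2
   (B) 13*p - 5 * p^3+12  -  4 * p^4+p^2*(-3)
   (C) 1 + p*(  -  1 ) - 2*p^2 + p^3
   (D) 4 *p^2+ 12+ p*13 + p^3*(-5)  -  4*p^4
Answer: B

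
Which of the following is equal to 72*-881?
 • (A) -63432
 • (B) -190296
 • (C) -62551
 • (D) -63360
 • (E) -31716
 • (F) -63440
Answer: A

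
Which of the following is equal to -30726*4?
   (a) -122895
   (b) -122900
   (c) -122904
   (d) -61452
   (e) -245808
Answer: c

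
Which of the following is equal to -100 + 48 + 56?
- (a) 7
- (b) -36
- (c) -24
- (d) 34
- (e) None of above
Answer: e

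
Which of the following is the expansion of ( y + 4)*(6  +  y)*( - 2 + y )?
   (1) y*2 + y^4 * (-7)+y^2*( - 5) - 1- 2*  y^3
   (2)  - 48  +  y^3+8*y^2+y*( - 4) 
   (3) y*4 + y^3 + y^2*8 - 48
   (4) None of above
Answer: 3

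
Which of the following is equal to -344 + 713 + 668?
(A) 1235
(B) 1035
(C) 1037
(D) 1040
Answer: C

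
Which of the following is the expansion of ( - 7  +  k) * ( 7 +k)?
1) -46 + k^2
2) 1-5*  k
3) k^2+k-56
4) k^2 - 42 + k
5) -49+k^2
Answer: 5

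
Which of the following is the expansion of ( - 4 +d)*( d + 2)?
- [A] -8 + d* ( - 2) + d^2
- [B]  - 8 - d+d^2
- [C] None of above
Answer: A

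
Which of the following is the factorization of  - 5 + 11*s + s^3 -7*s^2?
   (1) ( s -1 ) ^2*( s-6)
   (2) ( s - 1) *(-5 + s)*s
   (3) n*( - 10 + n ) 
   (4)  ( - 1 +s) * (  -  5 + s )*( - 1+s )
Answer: 4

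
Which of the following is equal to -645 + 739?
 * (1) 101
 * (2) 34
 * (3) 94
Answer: 3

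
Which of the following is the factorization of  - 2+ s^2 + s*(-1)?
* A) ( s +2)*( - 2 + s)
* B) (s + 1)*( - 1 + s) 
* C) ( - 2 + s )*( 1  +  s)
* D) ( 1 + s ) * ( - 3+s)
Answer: C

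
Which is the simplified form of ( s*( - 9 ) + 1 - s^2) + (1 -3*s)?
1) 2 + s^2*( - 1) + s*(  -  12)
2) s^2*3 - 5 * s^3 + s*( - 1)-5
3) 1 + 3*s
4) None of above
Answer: 1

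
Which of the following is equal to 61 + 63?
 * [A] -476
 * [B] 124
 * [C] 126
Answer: B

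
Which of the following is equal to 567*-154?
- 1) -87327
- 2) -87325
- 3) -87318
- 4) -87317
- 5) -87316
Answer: 3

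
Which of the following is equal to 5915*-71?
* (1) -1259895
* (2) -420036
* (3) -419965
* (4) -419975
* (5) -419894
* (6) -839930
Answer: 3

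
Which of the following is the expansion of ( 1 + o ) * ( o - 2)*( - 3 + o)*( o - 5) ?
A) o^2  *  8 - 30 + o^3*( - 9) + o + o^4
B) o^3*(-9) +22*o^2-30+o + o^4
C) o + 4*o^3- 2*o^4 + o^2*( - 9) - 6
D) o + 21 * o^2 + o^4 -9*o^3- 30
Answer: D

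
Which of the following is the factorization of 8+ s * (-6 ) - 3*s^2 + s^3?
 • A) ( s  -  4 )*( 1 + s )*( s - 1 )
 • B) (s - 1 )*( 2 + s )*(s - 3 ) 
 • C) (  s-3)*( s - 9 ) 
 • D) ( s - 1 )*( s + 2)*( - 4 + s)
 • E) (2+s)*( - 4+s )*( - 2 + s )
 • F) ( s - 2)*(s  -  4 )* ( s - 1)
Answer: D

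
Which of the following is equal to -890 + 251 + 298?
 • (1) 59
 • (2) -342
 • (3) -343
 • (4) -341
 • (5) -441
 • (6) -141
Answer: 4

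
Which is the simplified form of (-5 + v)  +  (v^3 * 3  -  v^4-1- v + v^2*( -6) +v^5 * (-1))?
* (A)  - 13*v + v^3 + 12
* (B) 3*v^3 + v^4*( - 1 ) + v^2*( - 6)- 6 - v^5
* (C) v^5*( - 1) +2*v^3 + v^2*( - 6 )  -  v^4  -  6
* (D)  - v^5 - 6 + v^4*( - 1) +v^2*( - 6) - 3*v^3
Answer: B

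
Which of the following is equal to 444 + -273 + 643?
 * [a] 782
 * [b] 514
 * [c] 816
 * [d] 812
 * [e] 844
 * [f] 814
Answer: f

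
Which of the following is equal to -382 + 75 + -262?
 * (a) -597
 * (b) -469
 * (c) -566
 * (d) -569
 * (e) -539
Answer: d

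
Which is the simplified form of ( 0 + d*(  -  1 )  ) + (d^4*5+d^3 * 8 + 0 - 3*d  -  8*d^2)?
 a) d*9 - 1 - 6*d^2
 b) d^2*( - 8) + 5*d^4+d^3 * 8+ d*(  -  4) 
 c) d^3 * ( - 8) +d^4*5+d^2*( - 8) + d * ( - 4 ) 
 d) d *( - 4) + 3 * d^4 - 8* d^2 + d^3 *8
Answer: b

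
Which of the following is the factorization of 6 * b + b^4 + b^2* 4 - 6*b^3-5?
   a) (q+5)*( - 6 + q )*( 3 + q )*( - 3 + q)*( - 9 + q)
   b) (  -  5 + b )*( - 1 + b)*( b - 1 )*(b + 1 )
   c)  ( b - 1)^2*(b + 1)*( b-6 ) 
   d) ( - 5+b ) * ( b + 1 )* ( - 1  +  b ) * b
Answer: b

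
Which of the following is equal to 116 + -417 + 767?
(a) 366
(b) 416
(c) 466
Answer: c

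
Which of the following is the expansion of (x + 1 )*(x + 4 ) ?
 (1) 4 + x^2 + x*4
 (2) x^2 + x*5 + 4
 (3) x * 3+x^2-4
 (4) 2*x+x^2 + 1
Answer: 2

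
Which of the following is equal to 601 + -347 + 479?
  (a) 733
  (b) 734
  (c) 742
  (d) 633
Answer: a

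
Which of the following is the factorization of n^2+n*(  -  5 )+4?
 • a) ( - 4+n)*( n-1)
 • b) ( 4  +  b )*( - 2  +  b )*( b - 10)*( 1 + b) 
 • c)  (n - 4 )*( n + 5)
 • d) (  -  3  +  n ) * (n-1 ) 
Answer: a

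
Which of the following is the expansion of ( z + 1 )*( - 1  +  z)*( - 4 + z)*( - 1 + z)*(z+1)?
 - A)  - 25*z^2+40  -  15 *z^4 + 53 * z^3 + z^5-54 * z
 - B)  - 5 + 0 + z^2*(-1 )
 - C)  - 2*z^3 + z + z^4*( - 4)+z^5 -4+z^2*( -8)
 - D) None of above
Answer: D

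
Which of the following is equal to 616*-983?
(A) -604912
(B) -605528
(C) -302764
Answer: B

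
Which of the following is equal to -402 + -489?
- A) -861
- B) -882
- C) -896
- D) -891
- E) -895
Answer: D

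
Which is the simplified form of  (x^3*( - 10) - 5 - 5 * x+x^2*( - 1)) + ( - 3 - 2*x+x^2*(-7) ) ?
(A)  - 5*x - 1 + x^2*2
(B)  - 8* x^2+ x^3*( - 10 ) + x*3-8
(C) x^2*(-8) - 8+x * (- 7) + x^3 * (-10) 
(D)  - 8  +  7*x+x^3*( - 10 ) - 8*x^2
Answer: C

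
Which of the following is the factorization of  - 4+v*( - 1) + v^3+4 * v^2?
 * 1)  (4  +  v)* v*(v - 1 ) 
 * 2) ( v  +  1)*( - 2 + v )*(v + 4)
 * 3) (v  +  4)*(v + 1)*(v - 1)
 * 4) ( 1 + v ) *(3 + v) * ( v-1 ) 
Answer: 3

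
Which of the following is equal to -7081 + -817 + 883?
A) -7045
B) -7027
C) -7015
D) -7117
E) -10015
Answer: C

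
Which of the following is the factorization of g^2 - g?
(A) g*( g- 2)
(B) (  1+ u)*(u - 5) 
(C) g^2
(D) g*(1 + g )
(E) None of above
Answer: E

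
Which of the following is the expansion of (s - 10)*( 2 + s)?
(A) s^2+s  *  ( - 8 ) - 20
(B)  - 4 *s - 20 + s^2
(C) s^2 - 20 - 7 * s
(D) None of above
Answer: A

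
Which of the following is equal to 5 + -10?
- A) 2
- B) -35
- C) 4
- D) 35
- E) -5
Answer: E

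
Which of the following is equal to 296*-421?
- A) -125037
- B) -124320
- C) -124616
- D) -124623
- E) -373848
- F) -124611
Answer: C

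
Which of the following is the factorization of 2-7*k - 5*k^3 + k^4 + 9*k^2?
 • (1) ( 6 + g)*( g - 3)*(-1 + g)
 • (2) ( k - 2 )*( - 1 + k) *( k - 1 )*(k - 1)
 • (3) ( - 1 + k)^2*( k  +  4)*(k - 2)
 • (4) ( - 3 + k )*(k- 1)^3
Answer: 2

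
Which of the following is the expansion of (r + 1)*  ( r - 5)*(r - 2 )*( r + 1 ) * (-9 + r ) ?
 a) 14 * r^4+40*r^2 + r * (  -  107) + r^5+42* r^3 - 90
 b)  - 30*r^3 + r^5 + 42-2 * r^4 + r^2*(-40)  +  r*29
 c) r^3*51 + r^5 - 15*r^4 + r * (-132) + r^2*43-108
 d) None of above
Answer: d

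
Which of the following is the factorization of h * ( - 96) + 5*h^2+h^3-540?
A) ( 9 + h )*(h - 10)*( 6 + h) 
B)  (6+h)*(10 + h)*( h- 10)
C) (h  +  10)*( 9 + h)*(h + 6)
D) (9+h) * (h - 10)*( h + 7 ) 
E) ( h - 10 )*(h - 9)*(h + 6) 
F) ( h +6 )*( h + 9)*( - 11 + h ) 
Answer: A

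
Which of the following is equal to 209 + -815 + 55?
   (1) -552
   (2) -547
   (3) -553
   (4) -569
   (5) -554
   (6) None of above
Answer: 6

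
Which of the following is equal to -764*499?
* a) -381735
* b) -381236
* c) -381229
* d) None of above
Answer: b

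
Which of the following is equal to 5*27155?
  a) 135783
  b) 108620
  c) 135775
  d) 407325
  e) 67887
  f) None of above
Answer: c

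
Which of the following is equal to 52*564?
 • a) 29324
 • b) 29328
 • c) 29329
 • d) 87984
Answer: b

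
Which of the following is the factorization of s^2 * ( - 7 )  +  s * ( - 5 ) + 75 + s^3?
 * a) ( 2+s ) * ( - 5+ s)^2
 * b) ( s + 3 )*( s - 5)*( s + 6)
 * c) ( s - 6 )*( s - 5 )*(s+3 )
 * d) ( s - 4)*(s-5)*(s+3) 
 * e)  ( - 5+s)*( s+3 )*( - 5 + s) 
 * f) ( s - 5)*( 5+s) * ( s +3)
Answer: e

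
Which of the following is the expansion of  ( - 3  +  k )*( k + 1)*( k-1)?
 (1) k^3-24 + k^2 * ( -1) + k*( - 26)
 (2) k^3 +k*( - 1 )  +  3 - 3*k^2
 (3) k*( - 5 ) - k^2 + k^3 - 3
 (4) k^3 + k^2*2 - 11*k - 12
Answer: 2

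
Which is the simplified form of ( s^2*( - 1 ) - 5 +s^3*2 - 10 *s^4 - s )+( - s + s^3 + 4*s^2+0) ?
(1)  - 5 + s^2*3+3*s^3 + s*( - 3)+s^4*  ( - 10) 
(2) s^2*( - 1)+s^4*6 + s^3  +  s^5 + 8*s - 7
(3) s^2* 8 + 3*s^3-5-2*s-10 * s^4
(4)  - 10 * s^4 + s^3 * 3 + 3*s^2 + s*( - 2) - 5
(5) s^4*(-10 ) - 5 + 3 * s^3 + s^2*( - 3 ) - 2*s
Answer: 4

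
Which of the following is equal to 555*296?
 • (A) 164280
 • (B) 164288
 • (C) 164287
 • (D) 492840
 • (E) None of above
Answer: A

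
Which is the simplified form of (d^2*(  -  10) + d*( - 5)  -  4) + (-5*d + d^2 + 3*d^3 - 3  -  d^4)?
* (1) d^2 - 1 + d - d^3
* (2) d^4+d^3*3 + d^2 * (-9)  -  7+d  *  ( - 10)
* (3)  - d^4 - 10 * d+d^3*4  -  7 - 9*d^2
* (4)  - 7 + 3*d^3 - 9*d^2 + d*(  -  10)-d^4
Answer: 4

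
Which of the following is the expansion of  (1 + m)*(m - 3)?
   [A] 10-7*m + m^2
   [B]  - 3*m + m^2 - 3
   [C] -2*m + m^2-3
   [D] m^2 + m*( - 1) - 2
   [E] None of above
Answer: C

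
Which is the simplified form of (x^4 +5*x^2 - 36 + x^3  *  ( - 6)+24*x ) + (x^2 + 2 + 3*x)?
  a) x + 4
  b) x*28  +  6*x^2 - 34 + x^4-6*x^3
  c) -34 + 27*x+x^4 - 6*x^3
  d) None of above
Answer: d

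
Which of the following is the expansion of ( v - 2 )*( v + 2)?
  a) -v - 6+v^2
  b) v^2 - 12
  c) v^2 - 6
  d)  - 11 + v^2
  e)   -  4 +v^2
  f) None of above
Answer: e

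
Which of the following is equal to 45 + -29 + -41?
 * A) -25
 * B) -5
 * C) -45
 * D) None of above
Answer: A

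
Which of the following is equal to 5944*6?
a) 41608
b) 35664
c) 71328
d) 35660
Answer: b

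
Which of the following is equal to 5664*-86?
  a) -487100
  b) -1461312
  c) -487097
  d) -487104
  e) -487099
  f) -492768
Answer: d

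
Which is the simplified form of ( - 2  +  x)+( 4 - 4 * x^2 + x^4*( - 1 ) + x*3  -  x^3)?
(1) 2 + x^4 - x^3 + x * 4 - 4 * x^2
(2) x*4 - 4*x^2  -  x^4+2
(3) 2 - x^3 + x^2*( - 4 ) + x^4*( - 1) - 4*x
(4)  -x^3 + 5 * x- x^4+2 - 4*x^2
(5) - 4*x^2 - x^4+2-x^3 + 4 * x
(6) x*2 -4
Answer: 5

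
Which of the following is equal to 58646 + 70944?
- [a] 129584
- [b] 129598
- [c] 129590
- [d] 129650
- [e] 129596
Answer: c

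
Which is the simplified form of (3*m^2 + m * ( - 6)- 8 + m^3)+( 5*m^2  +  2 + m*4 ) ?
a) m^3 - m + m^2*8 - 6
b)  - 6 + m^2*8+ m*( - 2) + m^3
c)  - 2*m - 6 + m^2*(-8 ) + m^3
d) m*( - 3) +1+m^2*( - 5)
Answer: b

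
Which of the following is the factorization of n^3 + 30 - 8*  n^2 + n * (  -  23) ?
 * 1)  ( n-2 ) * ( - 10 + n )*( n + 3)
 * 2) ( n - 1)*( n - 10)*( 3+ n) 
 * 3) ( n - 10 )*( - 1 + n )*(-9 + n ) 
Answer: 2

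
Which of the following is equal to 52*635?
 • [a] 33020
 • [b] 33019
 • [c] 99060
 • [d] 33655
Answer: a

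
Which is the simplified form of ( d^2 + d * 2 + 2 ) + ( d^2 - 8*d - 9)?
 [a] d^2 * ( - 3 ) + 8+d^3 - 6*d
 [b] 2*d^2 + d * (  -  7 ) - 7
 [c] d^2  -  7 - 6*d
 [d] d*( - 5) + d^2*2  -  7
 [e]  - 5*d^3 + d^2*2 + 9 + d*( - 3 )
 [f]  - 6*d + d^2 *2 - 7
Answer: f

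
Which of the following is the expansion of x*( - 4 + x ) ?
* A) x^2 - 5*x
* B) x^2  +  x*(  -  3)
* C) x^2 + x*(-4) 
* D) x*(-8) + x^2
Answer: C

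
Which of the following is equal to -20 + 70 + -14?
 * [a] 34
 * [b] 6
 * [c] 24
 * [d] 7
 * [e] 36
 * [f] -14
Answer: e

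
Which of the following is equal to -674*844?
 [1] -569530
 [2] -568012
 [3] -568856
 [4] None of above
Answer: 3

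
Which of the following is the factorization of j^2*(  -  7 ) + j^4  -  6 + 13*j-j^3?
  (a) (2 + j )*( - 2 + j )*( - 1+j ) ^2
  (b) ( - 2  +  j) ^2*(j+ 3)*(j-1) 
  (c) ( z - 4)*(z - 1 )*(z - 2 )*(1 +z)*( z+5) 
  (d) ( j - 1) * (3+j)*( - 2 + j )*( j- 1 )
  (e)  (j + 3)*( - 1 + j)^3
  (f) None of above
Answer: d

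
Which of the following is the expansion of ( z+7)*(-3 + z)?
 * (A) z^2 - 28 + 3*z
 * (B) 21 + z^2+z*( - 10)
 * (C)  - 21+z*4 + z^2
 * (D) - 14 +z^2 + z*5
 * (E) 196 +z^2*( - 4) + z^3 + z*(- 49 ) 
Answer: C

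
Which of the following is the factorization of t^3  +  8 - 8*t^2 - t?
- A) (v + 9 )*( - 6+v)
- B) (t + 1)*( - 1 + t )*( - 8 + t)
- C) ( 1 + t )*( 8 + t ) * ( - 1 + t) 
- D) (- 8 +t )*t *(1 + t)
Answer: B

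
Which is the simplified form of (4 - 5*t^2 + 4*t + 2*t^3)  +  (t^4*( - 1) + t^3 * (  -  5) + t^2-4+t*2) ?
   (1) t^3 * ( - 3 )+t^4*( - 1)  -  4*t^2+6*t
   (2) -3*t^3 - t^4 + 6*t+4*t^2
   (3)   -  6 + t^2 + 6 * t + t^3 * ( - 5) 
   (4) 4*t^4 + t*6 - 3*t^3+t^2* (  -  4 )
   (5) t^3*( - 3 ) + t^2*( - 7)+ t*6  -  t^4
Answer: 1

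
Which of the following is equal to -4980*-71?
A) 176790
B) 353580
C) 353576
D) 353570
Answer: B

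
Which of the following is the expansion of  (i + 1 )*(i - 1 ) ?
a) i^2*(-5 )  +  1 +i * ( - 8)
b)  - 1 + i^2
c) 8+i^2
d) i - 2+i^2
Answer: b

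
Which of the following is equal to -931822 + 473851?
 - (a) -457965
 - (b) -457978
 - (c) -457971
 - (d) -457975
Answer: c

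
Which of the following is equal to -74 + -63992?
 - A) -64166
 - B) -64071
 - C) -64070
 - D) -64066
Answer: D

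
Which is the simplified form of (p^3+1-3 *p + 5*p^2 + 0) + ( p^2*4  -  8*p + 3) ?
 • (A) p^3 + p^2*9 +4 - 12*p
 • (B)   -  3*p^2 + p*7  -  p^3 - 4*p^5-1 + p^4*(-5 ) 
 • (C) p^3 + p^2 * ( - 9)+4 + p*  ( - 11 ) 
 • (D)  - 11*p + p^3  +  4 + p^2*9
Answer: D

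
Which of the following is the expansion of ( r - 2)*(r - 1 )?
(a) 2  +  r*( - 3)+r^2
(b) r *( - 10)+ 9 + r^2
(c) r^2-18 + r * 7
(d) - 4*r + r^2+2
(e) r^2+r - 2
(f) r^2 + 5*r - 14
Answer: a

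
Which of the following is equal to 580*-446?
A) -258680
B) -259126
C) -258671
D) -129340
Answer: A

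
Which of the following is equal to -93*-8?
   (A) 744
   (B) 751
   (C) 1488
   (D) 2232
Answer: A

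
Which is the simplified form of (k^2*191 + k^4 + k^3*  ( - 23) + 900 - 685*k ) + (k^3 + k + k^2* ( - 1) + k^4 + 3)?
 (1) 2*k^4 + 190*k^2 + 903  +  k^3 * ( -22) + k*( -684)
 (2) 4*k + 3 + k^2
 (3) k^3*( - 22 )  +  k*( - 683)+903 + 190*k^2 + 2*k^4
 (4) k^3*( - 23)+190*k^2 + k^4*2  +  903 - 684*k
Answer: 1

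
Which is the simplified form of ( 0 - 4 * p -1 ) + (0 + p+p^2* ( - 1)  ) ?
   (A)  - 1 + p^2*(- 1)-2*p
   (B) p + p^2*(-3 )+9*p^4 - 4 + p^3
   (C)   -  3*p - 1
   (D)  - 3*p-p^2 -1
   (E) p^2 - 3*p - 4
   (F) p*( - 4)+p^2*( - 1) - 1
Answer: D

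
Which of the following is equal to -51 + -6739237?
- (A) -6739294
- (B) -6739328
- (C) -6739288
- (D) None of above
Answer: C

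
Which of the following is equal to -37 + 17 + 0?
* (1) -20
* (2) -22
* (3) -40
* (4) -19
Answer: 1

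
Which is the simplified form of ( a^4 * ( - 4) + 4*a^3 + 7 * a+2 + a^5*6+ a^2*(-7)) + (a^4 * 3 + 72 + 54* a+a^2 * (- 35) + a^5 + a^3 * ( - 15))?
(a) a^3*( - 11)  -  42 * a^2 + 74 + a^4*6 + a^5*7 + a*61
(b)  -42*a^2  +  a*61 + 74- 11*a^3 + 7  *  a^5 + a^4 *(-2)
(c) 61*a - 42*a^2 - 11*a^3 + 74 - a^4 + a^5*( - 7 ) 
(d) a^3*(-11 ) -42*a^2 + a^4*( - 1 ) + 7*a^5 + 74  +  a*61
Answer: d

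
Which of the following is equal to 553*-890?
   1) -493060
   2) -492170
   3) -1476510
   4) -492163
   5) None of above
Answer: 2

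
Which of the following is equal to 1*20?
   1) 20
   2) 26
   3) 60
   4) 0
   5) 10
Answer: 1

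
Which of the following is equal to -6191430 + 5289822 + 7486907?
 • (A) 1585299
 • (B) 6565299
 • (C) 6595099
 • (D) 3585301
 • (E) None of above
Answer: E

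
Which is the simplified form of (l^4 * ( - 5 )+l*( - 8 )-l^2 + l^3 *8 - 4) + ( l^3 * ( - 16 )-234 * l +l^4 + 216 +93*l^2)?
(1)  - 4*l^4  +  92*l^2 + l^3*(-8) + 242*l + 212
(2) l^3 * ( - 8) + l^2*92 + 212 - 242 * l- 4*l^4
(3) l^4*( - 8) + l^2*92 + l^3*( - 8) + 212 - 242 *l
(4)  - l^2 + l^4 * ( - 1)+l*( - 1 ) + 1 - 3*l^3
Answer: 2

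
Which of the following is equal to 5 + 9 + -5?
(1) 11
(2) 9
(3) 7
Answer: 2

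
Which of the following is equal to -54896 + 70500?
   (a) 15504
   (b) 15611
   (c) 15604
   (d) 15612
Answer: c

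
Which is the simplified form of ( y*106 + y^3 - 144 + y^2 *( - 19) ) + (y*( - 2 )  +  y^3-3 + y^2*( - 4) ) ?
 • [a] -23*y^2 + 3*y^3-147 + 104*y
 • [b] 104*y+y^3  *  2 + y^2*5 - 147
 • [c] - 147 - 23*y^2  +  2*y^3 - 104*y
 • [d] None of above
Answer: d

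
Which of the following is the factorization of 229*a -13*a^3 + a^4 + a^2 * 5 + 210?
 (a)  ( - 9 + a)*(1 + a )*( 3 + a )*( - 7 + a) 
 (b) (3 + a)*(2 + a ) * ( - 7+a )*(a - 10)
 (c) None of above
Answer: c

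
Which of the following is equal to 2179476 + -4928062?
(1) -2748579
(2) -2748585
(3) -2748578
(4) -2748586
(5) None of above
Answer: 4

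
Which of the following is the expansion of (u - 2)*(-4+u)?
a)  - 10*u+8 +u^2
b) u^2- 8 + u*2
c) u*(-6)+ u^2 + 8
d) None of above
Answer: c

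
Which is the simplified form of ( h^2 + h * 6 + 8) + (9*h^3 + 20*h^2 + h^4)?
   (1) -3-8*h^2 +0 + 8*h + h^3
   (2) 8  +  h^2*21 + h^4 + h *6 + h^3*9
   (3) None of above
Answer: 2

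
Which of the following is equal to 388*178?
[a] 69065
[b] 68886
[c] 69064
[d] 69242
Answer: c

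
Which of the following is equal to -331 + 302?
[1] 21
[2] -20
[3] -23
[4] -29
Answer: 4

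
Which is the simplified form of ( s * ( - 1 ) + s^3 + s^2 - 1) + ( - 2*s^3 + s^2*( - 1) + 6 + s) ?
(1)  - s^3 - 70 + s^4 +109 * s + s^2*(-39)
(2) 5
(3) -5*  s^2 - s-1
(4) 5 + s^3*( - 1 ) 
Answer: 4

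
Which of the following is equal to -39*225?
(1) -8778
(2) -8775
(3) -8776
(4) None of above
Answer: 2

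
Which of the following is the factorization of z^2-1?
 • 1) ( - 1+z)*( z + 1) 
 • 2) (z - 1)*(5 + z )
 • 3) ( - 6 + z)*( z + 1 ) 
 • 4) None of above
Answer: 1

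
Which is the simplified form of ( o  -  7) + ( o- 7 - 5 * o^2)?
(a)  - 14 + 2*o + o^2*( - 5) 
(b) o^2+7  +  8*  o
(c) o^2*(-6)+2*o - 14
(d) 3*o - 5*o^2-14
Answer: a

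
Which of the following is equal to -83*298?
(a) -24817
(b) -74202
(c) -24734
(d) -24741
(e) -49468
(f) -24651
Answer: c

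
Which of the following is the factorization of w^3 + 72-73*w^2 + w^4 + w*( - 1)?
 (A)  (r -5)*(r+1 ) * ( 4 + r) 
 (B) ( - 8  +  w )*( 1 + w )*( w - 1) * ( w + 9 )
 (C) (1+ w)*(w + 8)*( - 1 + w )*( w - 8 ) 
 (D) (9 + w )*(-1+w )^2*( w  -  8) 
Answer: B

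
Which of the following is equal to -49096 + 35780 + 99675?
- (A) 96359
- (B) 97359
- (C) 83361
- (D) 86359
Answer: D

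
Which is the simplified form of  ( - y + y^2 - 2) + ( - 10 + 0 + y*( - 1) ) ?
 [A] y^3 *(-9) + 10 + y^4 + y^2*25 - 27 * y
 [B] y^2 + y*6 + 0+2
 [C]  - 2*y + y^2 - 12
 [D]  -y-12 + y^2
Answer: C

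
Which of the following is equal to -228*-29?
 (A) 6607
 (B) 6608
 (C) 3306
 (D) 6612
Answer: D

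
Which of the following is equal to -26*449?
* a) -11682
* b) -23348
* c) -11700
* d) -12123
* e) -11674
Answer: e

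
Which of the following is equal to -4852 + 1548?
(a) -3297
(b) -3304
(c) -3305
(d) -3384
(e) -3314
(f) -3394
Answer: b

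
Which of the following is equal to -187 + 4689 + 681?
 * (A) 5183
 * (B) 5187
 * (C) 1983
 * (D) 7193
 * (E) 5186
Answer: A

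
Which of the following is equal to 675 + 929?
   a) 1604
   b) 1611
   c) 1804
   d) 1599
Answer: a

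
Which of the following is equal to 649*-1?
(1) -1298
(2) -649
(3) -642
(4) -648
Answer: 2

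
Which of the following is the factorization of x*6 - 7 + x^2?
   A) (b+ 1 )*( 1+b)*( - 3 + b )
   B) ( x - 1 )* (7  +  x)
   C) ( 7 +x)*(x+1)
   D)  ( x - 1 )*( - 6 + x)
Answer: B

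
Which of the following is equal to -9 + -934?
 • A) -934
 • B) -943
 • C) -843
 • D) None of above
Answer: B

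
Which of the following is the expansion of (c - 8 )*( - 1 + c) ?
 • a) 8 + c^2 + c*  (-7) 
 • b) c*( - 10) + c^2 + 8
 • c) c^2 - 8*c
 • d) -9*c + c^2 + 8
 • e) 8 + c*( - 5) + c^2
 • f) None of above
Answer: d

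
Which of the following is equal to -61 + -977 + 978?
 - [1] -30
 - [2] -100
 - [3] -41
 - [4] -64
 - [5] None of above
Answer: 5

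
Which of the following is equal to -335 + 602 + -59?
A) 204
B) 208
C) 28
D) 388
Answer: B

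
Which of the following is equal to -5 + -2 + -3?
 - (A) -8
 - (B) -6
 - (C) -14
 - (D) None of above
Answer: D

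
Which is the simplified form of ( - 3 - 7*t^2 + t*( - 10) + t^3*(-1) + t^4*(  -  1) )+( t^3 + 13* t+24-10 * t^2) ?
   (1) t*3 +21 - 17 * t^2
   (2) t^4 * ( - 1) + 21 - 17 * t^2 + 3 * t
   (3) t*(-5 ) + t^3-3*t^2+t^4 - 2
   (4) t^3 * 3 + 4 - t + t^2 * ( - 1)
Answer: 2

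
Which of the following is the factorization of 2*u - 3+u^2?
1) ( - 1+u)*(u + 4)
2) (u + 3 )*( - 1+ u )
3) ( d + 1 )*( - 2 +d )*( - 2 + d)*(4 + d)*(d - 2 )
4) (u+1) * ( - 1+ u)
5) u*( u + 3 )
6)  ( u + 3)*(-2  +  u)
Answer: 2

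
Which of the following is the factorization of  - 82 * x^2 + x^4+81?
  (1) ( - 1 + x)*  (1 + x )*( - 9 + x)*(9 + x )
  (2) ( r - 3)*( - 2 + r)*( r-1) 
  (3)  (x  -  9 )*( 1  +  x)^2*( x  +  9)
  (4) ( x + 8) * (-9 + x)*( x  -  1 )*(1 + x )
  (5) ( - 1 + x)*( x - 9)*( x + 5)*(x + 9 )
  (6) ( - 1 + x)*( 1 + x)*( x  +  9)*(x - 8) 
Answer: 1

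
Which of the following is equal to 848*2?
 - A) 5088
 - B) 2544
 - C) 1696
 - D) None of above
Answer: C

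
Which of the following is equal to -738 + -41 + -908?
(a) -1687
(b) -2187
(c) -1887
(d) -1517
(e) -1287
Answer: a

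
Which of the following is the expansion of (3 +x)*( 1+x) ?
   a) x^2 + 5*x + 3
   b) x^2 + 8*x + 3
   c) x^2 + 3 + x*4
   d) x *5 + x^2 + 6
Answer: c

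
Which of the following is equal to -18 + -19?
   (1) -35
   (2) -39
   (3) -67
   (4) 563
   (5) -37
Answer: 5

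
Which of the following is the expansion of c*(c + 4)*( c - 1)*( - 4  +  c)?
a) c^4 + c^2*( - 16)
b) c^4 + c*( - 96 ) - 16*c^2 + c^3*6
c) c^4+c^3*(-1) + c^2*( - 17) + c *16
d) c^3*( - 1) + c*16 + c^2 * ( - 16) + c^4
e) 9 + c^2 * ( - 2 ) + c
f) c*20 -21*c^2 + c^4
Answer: d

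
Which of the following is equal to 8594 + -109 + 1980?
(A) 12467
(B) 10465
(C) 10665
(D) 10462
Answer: B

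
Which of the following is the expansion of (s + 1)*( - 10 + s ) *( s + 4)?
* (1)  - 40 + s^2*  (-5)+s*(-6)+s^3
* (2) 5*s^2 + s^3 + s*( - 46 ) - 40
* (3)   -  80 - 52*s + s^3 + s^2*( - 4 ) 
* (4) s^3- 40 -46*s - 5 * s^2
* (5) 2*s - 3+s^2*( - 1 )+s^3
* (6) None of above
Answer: 4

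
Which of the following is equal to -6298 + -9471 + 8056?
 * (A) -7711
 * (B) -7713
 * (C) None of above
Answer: B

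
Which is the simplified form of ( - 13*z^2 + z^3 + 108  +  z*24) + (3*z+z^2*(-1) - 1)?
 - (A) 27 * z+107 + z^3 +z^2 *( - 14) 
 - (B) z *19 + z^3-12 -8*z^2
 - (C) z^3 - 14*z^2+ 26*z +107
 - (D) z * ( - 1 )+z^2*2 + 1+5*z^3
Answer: A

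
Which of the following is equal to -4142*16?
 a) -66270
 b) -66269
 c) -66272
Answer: c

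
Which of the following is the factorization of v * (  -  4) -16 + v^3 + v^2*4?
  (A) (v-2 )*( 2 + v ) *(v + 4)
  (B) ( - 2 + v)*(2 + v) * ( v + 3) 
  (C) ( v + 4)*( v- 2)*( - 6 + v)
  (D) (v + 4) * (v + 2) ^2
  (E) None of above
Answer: A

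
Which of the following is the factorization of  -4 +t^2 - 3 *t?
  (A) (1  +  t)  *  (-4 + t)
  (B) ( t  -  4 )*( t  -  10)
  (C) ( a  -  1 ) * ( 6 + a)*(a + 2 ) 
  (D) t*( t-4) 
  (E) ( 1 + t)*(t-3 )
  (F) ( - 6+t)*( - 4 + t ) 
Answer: A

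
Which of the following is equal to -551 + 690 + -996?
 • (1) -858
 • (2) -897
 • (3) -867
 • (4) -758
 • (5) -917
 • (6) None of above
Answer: 6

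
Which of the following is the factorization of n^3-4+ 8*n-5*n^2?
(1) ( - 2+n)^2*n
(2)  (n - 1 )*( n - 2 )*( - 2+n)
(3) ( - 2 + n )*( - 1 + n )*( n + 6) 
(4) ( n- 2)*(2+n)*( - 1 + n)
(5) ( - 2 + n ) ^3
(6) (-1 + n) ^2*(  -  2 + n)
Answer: 2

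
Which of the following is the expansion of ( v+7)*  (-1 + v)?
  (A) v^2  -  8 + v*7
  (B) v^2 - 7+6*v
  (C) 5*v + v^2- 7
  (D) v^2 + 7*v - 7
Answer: B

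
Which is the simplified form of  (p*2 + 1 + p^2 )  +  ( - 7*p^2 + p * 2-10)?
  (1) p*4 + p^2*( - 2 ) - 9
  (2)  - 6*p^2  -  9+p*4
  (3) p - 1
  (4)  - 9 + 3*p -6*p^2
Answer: 2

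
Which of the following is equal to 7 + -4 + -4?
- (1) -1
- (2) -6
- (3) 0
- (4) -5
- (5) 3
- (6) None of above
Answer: 1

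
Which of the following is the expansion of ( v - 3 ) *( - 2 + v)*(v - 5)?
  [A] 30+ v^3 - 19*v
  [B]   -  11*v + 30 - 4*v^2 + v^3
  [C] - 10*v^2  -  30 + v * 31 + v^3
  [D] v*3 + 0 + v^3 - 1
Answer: C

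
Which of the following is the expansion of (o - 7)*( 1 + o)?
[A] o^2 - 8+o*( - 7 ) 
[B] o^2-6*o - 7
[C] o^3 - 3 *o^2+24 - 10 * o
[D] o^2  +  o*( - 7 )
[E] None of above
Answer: B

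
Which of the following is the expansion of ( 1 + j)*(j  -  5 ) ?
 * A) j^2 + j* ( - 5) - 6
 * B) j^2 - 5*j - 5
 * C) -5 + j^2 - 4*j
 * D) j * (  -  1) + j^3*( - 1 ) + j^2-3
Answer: C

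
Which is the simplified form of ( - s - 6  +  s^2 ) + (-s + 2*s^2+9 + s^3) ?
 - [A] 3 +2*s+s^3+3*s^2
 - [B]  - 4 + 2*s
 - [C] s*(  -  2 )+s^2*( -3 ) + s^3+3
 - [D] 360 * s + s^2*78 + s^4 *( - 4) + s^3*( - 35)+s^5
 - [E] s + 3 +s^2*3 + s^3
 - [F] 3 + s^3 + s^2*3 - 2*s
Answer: F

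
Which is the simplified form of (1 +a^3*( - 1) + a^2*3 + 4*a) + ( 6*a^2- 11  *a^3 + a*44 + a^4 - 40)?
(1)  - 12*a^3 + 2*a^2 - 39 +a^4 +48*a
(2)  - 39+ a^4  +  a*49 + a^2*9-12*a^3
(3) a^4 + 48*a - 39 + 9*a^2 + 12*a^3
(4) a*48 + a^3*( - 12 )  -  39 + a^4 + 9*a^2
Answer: 4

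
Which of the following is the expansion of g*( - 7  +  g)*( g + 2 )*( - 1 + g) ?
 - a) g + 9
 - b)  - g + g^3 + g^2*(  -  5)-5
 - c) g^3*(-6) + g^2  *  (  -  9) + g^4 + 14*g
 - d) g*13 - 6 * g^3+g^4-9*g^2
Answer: c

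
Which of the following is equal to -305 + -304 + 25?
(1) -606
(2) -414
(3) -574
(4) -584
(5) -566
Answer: 4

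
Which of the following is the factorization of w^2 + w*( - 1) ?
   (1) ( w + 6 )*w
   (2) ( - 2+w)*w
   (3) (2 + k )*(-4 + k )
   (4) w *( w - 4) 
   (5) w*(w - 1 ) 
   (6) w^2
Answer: 5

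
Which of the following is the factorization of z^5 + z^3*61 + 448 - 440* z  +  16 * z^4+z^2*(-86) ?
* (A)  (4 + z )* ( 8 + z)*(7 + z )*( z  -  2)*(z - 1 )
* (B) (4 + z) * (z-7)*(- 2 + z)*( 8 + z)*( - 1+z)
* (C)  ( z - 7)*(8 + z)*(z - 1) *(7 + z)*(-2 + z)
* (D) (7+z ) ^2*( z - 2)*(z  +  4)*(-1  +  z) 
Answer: A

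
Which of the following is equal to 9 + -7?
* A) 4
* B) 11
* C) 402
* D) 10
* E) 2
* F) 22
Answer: E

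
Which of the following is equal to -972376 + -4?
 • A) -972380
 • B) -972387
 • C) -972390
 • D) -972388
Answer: A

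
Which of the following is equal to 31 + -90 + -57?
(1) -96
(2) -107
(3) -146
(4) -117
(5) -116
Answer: 5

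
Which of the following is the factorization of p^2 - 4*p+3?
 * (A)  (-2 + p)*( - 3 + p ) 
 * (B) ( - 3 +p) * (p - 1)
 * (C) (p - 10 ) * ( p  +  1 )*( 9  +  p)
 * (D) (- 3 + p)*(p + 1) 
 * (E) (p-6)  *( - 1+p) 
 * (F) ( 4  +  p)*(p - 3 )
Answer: B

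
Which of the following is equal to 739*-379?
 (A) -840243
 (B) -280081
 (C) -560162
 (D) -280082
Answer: B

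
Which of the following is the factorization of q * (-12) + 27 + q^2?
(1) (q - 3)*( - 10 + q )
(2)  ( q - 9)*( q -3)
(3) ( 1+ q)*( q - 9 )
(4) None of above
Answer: 2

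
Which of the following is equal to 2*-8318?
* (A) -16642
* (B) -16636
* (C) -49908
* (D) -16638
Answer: B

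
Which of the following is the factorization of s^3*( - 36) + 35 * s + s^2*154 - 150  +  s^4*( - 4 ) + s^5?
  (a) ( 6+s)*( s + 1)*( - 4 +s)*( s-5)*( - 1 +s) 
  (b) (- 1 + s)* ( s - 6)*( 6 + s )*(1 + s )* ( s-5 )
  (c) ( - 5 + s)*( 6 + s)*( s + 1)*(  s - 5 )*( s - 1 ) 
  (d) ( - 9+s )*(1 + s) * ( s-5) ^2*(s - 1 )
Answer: c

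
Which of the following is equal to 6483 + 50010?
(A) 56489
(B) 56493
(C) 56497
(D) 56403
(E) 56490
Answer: B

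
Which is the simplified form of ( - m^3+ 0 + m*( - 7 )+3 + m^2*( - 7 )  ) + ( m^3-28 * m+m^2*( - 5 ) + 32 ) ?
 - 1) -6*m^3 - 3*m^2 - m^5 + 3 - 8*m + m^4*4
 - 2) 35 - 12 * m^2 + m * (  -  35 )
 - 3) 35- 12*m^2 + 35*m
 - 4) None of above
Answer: 2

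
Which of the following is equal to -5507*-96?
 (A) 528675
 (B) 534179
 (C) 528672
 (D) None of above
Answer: C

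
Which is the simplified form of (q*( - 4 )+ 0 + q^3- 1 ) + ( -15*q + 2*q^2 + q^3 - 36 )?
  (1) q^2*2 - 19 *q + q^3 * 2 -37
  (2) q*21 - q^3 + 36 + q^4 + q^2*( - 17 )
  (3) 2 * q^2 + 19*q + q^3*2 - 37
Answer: 1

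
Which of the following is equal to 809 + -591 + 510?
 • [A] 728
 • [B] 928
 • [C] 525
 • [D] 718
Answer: A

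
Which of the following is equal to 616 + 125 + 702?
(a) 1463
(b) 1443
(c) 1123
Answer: b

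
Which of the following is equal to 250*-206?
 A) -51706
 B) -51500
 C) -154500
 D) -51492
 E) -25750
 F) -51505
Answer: B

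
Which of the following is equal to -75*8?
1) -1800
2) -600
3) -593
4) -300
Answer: 2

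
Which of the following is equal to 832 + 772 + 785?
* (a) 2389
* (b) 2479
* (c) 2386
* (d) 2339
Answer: a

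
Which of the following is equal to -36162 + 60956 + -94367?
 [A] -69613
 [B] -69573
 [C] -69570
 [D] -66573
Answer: B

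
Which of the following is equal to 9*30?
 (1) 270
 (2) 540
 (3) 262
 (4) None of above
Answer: 1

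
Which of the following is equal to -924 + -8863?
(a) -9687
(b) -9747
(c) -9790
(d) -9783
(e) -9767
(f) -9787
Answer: f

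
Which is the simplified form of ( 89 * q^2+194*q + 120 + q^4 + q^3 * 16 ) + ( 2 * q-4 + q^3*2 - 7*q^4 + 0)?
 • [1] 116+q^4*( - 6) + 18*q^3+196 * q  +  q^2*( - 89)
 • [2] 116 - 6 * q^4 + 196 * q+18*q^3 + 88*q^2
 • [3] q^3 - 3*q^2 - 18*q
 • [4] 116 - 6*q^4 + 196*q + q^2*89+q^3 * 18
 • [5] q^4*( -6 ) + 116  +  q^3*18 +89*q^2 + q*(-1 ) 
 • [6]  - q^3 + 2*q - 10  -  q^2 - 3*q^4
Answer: 4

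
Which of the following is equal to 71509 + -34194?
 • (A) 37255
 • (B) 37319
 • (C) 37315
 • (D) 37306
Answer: C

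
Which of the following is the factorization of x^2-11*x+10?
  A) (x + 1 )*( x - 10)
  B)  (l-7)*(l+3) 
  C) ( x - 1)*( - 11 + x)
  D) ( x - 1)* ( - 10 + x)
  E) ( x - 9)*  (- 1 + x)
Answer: D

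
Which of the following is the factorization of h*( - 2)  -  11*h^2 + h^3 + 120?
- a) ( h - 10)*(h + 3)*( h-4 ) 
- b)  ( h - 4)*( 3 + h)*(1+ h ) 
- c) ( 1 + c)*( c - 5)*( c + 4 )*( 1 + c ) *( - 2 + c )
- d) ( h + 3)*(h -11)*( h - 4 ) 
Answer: a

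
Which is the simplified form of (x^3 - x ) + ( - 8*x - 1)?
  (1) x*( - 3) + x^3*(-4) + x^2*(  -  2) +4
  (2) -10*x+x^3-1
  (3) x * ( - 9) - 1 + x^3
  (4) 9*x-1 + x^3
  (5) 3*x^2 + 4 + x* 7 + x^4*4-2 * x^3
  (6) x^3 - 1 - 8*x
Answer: 3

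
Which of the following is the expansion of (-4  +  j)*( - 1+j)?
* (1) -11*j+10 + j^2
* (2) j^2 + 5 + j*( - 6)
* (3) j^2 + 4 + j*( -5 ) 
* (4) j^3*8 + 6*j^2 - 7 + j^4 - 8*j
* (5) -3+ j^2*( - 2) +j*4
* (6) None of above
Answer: 3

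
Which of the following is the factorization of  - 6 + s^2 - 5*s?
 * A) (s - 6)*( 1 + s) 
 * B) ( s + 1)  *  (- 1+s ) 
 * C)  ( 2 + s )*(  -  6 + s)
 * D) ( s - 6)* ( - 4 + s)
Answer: A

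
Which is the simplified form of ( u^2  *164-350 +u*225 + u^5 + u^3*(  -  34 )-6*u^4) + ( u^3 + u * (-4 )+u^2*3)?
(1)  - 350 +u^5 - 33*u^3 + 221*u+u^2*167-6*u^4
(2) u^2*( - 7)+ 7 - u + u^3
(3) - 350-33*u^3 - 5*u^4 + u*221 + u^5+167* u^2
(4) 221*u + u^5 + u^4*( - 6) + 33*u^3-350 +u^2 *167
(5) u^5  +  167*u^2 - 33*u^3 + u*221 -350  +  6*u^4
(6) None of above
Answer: 1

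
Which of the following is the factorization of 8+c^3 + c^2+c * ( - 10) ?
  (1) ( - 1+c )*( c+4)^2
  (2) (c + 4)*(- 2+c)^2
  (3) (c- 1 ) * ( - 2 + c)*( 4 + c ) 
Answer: 3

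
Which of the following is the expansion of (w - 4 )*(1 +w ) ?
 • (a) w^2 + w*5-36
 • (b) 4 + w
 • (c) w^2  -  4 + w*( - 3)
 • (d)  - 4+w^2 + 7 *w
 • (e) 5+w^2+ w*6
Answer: c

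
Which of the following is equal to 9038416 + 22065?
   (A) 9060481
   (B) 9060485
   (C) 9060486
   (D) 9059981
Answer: A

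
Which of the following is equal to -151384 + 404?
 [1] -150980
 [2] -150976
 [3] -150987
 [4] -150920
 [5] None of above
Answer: 1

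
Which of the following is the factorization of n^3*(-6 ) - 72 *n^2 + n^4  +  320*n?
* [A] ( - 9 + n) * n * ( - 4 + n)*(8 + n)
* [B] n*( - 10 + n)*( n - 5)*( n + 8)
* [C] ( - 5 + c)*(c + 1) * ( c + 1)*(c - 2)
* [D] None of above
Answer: D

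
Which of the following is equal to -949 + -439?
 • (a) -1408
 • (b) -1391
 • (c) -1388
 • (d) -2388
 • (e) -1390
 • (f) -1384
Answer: c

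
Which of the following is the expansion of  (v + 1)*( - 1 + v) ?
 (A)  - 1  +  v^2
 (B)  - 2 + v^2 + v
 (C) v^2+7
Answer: A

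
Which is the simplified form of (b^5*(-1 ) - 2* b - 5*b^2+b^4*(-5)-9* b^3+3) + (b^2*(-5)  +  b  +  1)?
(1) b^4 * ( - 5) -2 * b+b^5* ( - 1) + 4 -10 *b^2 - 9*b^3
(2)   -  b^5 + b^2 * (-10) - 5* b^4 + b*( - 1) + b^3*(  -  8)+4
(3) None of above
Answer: 3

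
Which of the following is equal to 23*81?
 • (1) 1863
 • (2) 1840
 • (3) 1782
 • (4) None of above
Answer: 1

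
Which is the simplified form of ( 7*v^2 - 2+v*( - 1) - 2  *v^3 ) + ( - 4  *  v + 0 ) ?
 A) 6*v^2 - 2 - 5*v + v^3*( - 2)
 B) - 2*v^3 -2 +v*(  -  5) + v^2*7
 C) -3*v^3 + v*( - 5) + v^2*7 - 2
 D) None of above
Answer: B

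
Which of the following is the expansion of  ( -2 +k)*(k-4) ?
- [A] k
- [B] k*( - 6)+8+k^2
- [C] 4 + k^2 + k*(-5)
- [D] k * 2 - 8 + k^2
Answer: B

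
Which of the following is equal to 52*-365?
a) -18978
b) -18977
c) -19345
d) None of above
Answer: d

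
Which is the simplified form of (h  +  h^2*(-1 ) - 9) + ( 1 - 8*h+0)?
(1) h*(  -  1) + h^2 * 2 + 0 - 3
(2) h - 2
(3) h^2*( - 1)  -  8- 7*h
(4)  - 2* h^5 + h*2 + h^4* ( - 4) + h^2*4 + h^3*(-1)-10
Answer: 3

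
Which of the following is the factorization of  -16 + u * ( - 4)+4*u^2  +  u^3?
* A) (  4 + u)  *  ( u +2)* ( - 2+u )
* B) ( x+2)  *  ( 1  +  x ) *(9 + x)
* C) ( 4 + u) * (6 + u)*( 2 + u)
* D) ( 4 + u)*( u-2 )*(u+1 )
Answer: A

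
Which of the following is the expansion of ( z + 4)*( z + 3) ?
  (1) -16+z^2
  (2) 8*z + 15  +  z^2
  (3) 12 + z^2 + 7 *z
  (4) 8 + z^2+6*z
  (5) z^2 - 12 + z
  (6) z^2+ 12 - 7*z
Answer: 3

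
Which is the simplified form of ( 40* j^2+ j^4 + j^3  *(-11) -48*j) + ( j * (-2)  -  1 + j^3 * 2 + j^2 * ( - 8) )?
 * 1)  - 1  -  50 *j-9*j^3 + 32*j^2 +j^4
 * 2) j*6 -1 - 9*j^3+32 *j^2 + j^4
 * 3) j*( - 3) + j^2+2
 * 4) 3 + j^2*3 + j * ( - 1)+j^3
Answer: 1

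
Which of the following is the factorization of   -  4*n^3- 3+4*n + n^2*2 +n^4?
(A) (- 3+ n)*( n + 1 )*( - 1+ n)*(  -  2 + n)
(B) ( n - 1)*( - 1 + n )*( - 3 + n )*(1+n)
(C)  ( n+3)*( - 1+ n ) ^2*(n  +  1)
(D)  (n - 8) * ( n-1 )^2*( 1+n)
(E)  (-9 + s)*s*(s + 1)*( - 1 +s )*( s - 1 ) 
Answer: B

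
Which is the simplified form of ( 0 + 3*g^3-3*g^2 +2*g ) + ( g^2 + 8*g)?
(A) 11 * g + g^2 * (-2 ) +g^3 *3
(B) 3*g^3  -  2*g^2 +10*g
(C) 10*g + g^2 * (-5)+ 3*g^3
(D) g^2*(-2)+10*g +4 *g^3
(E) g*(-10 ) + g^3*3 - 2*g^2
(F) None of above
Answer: B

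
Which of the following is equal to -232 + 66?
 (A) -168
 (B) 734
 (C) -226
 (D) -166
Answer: D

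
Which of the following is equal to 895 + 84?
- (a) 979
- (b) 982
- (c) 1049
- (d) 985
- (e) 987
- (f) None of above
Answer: a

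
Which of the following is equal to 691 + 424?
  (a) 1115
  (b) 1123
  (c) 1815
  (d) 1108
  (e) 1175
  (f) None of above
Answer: a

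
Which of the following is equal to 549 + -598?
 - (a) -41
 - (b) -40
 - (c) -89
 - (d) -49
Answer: d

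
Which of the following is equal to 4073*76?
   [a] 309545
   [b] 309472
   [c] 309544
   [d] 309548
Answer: d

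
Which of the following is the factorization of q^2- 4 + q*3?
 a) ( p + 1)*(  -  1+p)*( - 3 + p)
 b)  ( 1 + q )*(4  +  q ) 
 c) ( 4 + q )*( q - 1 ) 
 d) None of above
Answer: c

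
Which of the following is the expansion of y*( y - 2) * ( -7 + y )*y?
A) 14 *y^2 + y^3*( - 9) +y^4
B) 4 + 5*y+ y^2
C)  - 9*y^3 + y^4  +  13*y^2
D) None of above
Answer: A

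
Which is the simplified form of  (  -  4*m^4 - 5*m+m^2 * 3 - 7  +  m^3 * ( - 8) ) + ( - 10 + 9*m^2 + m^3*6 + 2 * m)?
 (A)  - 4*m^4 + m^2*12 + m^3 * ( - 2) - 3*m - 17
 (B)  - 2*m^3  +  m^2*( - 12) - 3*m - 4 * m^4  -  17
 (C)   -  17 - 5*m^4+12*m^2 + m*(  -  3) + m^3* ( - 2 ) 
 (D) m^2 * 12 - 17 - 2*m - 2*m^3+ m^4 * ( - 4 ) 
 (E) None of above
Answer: A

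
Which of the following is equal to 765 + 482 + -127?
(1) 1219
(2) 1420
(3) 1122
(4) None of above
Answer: 4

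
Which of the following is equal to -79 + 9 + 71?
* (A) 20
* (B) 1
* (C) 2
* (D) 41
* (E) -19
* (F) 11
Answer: B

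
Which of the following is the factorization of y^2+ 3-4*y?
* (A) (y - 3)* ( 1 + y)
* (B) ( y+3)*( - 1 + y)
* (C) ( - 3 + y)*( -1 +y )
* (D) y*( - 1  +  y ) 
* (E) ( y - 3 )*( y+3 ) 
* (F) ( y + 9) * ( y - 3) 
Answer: C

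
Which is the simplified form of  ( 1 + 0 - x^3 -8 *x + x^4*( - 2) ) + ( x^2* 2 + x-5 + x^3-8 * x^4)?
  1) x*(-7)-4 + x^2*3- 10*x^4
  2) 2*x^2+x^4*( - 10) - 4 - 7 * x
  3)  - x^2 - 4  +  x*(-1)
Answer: 2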